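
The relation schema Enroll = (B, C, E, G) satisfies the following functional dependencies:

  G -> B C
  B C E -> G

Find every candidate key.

Attribute E never appears on the right-hand side of any dependency, so E must belong to every candidate key.
{E}⁺ = {E}, which is not all of the schema, so we must add further attributes.
{E, G}⁺: G→BC adds B, C → {B, C, E, G}. Minimal: {G}⁺ = {B, C, G}; {E}⁺ = {E} — none reach the full schema.
{B, C, E}⁺: BCE→G adds G → {B, C, E, G}. Minimal: {C, E}⁺ = {C, E}; {B, E}⁺ = {B, E}; {B, C}⁺ = {B, C} — none reach the full schema.

EG, BCE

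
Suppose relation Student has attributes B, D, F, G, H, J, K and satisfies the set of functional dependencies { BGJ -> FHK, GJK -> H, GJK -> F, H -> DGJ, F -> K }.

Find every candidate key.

Attribute B never appears on the right-hand side of any dependency, so B must belong to every candidate key.
{B}⁺ = {B}, which is not all of the schema, so we must add further attributes.
{B, H}⁺: H→DGJ adds D, G, J; BGJ→FHK adds F, K → {B, D, F, G, H, J, K}. Minimal: {H}⁺ = {D, G, H, J}; {B}⁺ = {B} — none reach the full schema.
{B, G, J}⁺: BGJ→FHK adds F, H, K; H→DGJ adds D → {B, D, F, G, H, J, K}. Minimal: {G, J}⁺ = {G, J}; {B, J}⁺ = {B, J}; {B, G}⁺ = {B, G} — none reach the full schema.
Any other superkey contains one of these as a subset, so there are no further candidate keys.

(B, H), (B, G, J)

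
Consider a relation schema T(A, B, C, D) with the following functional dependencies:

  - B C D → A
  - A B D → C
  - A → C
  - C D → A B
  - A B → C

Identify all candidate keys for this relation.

{A, D}; {C, D}

Attribute D never appears on the right-hand side of any dependency, so D must belong to every candidate key.
{D}⁺ = {D}, which is not all of the schema, so we must add further attributes.
{A, D}⁺: A→C adds C; CD→AB adds B → {A, B, C, D}.
{C, D}⁺: CD→AB adds A, B → {A, B, C, D}.
Any other superkey contains one of these as a subset, so there are no further candidate keys.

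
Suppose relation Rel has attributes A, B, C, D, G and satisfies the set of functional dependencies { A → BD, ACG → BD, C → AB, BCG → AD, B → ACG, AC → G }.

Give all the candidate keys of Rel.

{A}⁺: A→BD adds B, D; B→ACG adds C, G → {A, B, C, D, G}.
{B}⁺: B→ACG adds A, C, G; A→BD adds D → {A, B, C, D, G}.
{C}⁺: C→AB adds A, B; B→ACG adds G; A→BD adds D → {A, B, C, D, G}.
Any other superkey contains one of these as a subset, so there are no further candidate keys.

A, B, C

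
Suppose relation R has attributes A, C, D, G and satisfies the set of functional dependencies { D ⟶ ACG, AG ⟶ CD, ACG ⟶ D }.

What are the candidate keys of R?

{D}⁺: D→ACG adds A, C, G → {A, C, D, G}.
{A, G}⁺: AG→CD adds C, D → {A, C, D, G}. Minimal: {G}⁺ = {G}; {A}⁺ = {A} — none reach the full schema.

D, AG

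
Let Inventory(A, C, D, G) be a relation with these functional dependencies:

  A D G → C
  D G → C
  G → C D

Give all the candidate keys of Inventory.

Attributes A, G never appear on any right-hand side, so every candidate key must contain {A, G}.
{A, G}⁺ = {A, C, D, G}, which is all of the schema, so {A, G} is the only candidate key.

{A, G}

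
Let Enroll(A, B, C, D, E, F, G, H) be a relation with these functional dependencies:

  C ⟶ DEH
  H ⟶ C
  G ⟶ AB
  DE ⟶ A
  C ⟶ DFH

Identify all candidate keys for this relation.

{C, G}, {G, H}

Attribute G never appears on the right-hand side of any dependency, so G must belong to every candidate key.
{G}⁺ = {A, B, G}, which is not all of the schema, so we must add further attributes.
{C, G}⁺: C→DEH adds D, E, H; G→AB adds A, B; C→DFH adds F → {A, B, C, D, E, F, G, H}. Minimal: {G}⁺ = {A, B, G}; {C}⁺ = {A, C, D, E, F, H} — none reach the full schema.
{G, H}⁺: H→C adds C; G→AB adds A, B; C→DFH adds D, F; C→DEH adds E → {A, B, C, D, E, F, G, H}. Minimal: {H}⁺ = {A, C, D, E, F, H}; {G}⁺ = {A, B, G} — none reach the full schema.
Any other superkey contains one of these as a subset, so there are no further candidate keys.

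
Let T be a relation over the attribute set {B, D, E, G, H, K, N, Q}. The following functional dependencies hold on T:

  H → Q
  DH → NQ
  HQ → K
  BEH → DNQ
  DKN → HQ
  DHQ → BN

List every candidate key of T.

Attributes E, G never appear on any right-hand side, so every candidate key must contain {E, G}.
{E, G}⁺ = {E, G}, which is not all of the schema, so we must add further attributes.
{B, E, G, H}⁺: H→Q adds Q; HQ→K adds K; BEH→DNQ adds D, N → {B, D, E, G, H, K, N, Q}.
{D, E, G, H}⁺: H→Q adds Q; DH→NQ adds N; HQ→K adds K; DHQ→BN adds B → {B, D, E, G, H, K, N, Q}.
{D, E, G, K, N}⁺: DKN→HQ adds H, Q; DHQ→BN adds B → {B, D, E, G, H, K, N, Q}.
Any other superkey contains one of these as a subset, so there are no further candidate keys.

{B, E, G, H}; {D, E, G, H}; {D, E, G, K, N}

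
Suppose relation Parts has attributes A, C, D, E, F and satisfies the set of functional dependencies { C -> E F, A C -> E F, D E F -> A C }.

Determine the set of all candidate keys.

CD, DEF

Attribute D never appears on the right-hand side of any dependency, so D must belong to every candidate key.
{D}⁺ = {D}, which is not all of the schema, so we must add further attributes.
{C, D}⁺: C→EF adds E, F; DEF→AC adds A → {A, C, D, E, F}. Minimal: {D}⁺ = {D}; {C}⁺ = {C, E, F} — none reach the full schema.
{D, E, F}⁺: DEF→AC adds A, C → {A, C, D, E, F}. Minimal: {E, F}⁺ = {E, F}; {D, F}⁺ = {D, F}; {D, E}⁺ = {D, E} — none reach the full schema.
Any other superkey contains one of these as a subset, so there are no further candidate keys.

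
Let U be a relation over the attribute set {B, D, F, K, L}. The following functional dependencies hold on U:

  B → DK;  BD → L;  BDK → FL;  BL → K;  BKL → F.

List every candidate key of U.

{B}

Attribute B never appears on the right-hand side of any dependency, so B must belong to every candidate key.
{B}⁺ = {B, D, F, K, L}, which is all of the schema, so {B} is the only candidate key.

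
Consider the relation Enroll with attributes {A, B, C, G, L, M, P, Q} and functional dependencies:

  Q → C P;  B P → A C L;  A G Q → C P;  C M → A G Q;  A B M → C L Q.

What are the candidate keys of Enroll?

{A, B, M}; {B, C, M}; {B, M, P}; {B, M, Q}

Attributes B, M never appear on any right-hand side, so every candidate key must contain {B, M}.
{B, M}⁺ = {B, M}, which is not all of the schema, so we must add further attributes.
{A, B, M}⁺: ABM→CLQ adds C, L, Q; Q→CP adds P; CM→AGQ adds G → {A, B, C, G, L, M, P, Q}. Minimal: {B, M}⁺ = {B, M}; {A, M}⁺ = {A, M}; {A, B}⁺ = {A, B} — none reach the full schema.
{B, C, M}⁺: CM→AGQ adds A, G, Q; ABM→CLQ adds L; Q→CP adds P → {A, B, C, G, L, M, P, Q}. Minimal: {C, M}⁺ = {A, C, G, M, P, Q}; {B, M}⁺ = {B, M}; {B, C}⁺ = {B, C} — none reach the full schema.
{B, M, P}⁺: BP→ACL adds A, C, L; CM→AGQ adds G, Q → {A, B, C, G, L, M, P, Q}. Minimal: {M, P}⁺ = {M, P}; {B, P}⁺ = {A, B, C, L, P}; {B, M}⁺ = {B, M} — none reach the full schema.
{B, M, Q}⁺: Q→CP adds C, P; BP→ACL adds A, L; CM→AGQ adds G → {A, B, C, G, L, M, P, Q}. Minimal: {M, Q}⁺ = {A, C, G, M, P, Q}; {B, Q}⁺ = {A, B, C, L, P, Q}; {B, M}⁺ = {B, M} — none reach the full schema.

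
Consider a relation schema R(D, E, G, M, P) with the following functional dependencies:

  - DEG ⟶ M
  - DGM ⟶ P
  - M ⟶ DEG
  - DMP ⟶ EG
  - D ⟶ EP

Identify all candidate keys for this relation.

{M}, {D, G}

{M}⁺: M→DEG adds D, E, G; D→EP adds P → {D, E, G, M, P}.
{D, G}⁺: D→EP adds E, P; DEG→M adds M → {D, E, G, M, P}. Minimal: {G}⁺ = {G}; {D}⁺ = {D, E, P} — none reach the full schema.
Any other superkey contains one of these as a subset, so there are no further candidate keys.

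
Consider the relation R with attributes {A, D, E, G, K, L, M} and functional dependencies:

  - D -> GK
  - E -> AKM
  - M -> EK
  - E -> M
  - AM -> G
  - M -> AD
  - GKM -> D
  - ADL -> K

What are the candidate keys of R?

EL, LM

Attribute L never appears on the right-hand side of any dependency, so L must belong to every candidate key.
{L}⁺ = {L}, which is not all of the schema, so we must add further attributes.
{E, L}⁺: E→AKM adds A, K, M; AM→G adds G; M→AD adds D → {A, D, E, G, K, L, M}. Minimal: {L}⁺ = {L}; {E}⁺ = {A, D, E, G, K, M} — none reach the full schema.
{L, M}⁺: M→EK adds E, K; M→AD adds A, D; D→GK adds G → {A, D, E, G, K, L, M}. Minimal: {M}⁺ = {A, D, E, G, K, M}; {L}⁺ = {L} — none reach the full schema.
Any other superkey contains one of these as a subset, so there are no further candidate keys.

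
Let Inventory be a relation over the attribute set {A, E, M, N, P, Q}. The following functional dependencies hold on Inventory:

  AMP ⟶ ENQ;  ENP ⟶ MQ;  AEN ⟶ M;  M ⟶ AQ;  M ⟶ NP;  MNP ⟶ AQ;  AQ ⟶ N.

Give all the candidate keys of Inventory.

{M}⁺: M→AQ adds A, Q; M→NP adds N, P; AMP→ENQ adds E → {A, E, M, N, P, Q}.
{A, E, N}⁺: AEN→M adds M; M→AQ adds Q; M→NP adds P → {A, E, M, N, P, Q}. Minimal: {E, N}⁺ = {E, N}; {A, N}⁺ = {A, N}; {A, E}⁺ = {A, E} — none reach the full schema.
{A, E, Q}⁺: AQ→N adds N; AEN→M adds M; M→NP adds P → {A, E, M, N, P, Q}. Minimal: {E, Q}⁺ = {E, Q}; {A, Q}⁺ = {A, N, Q}; {A, E}⁺ = {A, E} — none reach the full schema.
{E, N, P}⁺: ENP→MQ adds M, Q; M→AQ adds A → {A, E, M, N, P, Q}. Minimal: {N, P}⁺ = {N, P}; {E, P}⁺ = {E, P}; {E, N}⁺ = {E, N} — none reach the full schema.
Any other superkey contains one of these as a subset, so there are no further candidate keys.

(M); (A, E, N); (A, E, Q); (E, N, P)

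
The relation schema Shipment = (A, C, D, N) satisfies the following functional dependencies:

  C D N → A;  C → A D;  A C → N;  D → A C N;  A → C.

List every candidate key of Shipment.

{A}⁺: A→C adds C; C→AD adds D; AC→N adds N → {A, C, D, N}.
{C}⁺: C→AD adds A, D; AC→N adds N → {A, C, D, N}.
{D}⁺: D→ACN adds A, C, N → {A, C, D, N}.

{A}; {C}; {D}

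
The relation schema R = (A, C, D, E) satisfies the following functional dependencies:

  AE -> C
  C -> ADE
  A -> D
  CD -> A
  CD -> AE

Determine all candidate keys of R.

{C}, {A, E}

{C}⁺: C→ADE adds A, D, E → {A, C, D, E}.
{A, E}⁺: AE→C adds C; C→ADE adds D → {A, C, D, E}. Minimal: {E}⁺ = {E}; {A}⁺ = {A, D} — none reach the full schema.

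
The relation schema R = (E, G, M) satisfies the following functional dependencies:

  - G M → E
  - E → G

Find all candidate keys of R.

Attribute M never appears on the right-hand side of any dependency, so M must belong to every candidate key.
{M}⁺ = {M}, which is not all of the schema, so we must add further attributes.
{E, M}⁺: E→G adds G → {E, G, M}. Minimal: {M}⁺ = {M}; {E}⁺ = {E, G} — none reach the full schema.
{G, M}⁺: GM→E adds E → {E, G, M}. Minimal: {M}⁺ = {M}; {G}⁺ = {G} — none reach the full schema.

EM; GM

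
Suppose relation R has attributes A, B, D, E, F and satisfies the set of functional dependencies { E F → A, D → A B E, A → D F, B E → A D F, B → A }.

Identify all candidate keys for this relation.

{A}⁺: A→DF adds D, F; D→ABE adds B, E → {A, B, D, E, F}.
{B}⁺: B→A adds A; A→DF adds D, F; D→ABE adds E → {A, B, D, E, F}.
{D}⁺: D→ABE adds A, B, E; A→DF adds F → {A, B, D, E, F}.
{E, F}⁺: EF→A adds A; A→DF adds D; D→ABE adds B → {A, B, D, E, F}. Minimal: {F}⁺ = {F}; {E}⁺ = {E} — none reach the full schema.
Any other superkey contains one of these as a subset, so there are no further candidate keys.

A, B, D, EF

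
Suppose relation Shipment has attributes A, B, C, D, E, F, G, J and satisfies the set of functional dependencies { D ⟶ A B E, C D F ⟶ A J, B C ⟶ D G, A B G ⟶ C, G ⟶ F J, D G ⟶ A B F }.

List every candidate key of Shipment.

(B, C); (C, D); (D, G); (A, B, G)

{B, C}⁺: BC→DG adds D, G; G→FJ adds F, J; DG→ABF adds A; D→ABE adds E → {A, B, C, D, E, F, G, J}. Minimal: {C}⁺ = {C}; {B}⁺ = {B} — none reach the full schema.
{C, D}⁺: D→ABE adds A, B, E; BC→DG adds G; G→FJ adds F, J → {A, B, C, D, E, F, G, J}. Minimal: {D}⁺ = {A, B, D, E}; {C}⁺ = {C} — none reach the full schema.
{D, G}⁺: D→ABE adds A, B, E; ABG→C adds C; G→FJ adds F, J → {A, B, C, D, E, F, G, J}. Minimal: {G}⁺ = {F, G, J}; {D}⁺ = {A, B, D, E} — none reach the full schema.
{A, B, G}⁺: ABG→C adds C; G→FJ adds F, J; BC→DG adds D; D→ABE adds E → {A, B, C, D, E, F, G, J}. Minimal: {B, G}⁺ = {B, F, G, J}; {A, G}⁺ = {A, F, G, J}; {A, B}⁺ = {A, B} — none reach the full schema.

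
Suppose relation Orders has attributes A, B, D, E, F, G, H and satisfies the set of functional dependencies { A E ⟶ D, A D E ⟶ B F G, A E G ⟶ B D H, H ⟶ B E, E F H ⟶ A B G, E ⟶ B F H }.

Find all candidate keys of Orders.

(E); (H)

{E}⁺: E→BFH adds B, F, H; EFH→ABG adds A, G; AE→D adds D → {A, B, D, E, F, G, H}.
{H}⁺: H→BE adds B, E; E→BFH adds F; EFH→ABG adds A, G; AE→D adds D → {A, B, D, E, F, G, H}.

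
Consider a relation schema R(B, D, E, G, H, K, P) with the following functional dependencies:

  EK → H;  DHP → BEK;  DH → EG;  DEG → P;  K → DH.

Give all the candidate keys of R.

{K}, {D, H}

{K}⁺: K→DH adds D, H; DH→EG adds E, G; DEG→P adds P; DHP→BEK adds B → {B, D, E, G, H, K, P}.
{D, H}⁺: DH→EG adds E, G; DEG→P adds P; DHP→BEK adds B, K → {B, D, E, G, H, K, P}. Minimal: {H}⁺ = {H}; {D}⁺ = {D} — none reach the full schema.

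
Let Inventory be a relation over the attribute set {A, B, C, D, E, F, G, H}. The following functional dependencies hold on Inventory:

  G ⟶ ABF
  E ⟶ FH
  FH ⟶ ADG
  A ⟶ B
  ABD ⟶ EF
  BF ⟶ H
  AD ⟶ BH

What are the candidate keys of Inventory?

(C, E); (C, G); (A, C, D); (A, C, F); (B, C, F); (C, F, H)

Attribute C never appears on the right-hand side of any dependency, so C must belong to every candidate key.
{C}⁺ = {C}, which is not all of the schema, so we must add further attributes.
{C, E}⁺: E→FH adds F, H; FH→ADG adds A, D, G; A→B adds B → {A, B, C, D, E, F, G, H}.
{C, G}⁺: G→ABF adds A, B, F; BF→H adds H; FH→ADG adds D; ABD→EF adds E → {A, B, C, D, E, F, G, H}.
{A, C, D}⁺: A→B adds B; ABD→EF adds E, F; BF→H adds H; FH→ADG adds G → {A, B, C, D, E, F, G, H}.
{A, C, F}⁺: A→B adds B; BF→H adds H; FH→ADG adds D, G; ABD→EF adds E → {A, B, C, D, E, F, G, H}.
{B, C, F}⁺: BF→H adds H; FH→ADG adds A, D, G; ABD→EF adds E → {A, B, C, D, E, F, G, H}.
{C, F, H}⁺: FH→ADG adds A, D, G; A→B adds B; ABD→EF adds E → {A, B, C, D, E, F, G, H}.
Any other superkey contains one of these as a subset, so there are no further candidate keys.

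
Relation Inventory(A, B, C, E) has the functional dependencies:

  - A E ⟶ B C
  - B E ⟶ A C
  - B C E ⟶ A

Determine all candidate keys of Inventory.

Attribute E never appears on the right-hand side of any dependency, so E must belong to every candidate key.
{E}⁺ = {E}, which is not all of the schema, so we must add further attributes.
{A, E}⁺: AE→BC adds B, C → {A, B, C, E}.
{B, E}⁺: BE→AC adds A, C → {A, B, C, E}.

{A, E}; {B, E}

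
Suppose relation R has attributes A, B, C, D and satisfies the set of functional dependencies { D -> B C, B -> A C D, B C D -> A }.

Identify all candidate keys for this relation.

B, D

{B}⁺: B→ACD adds A, C, D → {A, B, C, D}.
{D}⁺: D→BC adds B, C; B→ACD adds A → {A, B, C, D}.
Any other superkey contains one of these as a subset, so there are no further candidate keys.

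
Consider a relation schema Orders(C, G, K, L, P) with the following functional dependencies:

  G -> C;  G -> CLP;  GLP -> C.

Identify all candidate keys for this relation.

{G, K}

{G, K}⁺: G→C adds C; G→CLP adds L, P → {C, G, K, L, P}. Minimal: {K}⁺ = {K}; {G}⁺ = {C, G, L, P} — none reach the full schema.
No other minimal superkey exists.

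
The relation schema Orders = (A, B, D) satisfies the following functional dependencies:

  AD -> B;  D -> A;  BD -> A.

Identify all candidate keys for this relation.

{D}

{D}⁺: D→A adds A; AD→B adds B → {A, B, D}.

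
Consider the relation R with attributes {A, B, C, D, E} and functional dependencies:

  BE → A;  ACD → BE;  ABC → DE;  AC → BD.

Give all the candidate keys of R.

{A, C}; {B, C, E}

Attribute C never appears on the right-hand side of any dependency, so C must belong to every candidate key.
{C}⁺ = {C}, which is not all of the schema, so we must add further attributes.
{A, C}⁺: AC→BD adds B, D; ACD→BE adds E → {A, B, C, D, E}.
{B, C, E}⁺: BE→A adds A; ABC→DE adds D → {A, B, C, D, E}.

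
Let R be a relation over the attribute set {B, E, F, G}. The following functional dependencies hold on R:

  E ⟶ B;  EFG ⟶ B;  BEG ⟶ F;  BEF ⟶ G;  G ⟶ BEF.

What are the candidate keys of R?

{G}; {E, F}

{G}⁺: G→BEF adds B, E, F → {B, E, F, G}.
{E, F}⁺: E→B adds B; BEF→G adds G → {B, E, F, G}. Minimal: {F}⁺ = {F}; {E}⁺ = {B, E} — none reach the full schema.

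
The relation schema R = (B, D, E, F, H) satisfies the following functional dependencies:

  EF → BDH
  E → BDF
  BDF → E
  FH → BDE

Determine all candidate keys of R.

E; FH; BDF

{E}⁺: E→BDF adds B, D, F; EF→BDH adds H → {B, D, E, F, H}.
{F, H}⁺: FH→BDE adds B, D, E → {B, D, E, F, H}.
{B, D, F}⁺: BDF→E adds E; EF→BDH adds H → {B, D, E, F, H}.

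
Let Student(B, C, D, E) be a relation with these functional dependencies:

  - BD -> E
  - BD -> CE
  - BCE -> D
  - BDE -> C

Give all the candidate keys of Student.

(B, D); (B, C, E)

{B, D}⁺: BD→E adds E; BD→CE adds C → {B, C, D, E}.
{B, C, E}⁺: BCE→D adds D → {B, C, D, E}.
Any other superkey contains one of these as a subset, so there are no further candidate keys.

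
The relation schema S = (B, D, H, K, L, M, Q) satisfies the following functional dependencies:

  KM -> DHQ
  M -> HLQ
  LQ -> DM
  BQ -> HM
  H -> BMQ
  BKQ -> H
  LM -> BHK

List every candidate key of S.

{H}⁺: H→BMQ adds B, M, Q; M→HLQ adds L; LQ→DM adds D; LM→BHK adds K → {B, D, H, K, L, M, Q}.
{M}⁺: M→HLQ adds H, L, Q; LQ→DM adds D; H→BMQ adds B; LM→BHK adds K → {B, D, H, K, L, M, Q}.
{B, Q}⁺: BQ→HM adds H, M; M→HLQ adds L; LQ→DM adds D; LM→BHK adds K → {B, D, H, K, L, M, Q}. Minimal: {Q}⁺ = {Q}; {B}⁺ = {B} — none reach the full schema.
{L, Q}⁺: LQ→DM adds D, M; LM→BHK adds B, H, K → {B, D, H, K, L, M, Q}. Minimal: {Q}⁺ = {Q}; {L}⁺ = {L} — none reach the full schema.

(H); (M); (B, Q); (L, Q)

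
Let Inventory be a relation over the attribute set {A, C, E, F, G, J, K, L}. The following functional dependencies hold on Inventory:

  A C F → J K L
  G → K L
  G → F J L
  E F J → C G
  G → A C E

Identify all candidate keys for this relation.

G, EFJ, ACEF

{G}⁺: G→KL adds K, L; G→FJL adds F, J; G→ACE adds A, C, E → {A, C, E, F, G, J, K, L}.
{E, F, J}⁺: EFJ→CG adds C, G; G→ACE adds A; ACF→JKL adds K, L → {A, C, E, F, G, J, K, L}. Minimal: {F, J}⁺ = {F, J}; {E, J}⁺ = {E, J}; {E, F}⁺ = {E, F} — none reach the full schema.
{A, C, E, F}⁺: ACF→JKL adds J, K, L; EFJ→CG adds G → {A, C, E, F, G, J, K, L}. Minimal: {C, E, F}⁺ = {C, E, F}; {A, E, F}⁺ = {A, E, F}; {A, C, F}⁺ = {A, C, F, J, K, L}; … — none reach the full schema.
Any other superkey contains one of these as a subset, so there are no further candidate keys.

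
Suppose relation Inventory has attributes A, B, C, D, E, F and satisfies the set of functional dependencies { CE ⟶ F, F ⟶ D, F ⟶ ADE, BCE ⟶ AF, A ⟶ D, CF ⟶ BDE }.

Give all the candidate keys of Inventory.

Attribute C never appears on the right-hand side of any dependency, so C must belong to every candidate key.
{C}⁺ = {C}, which is not all of the schema, so we must add further attributes.
{C, E}⁺: CE→F adds F; F→D adds D; F→ADE adds A; CF→BDE adds B → {A, B, C, D, E, F}. Minimal: {E}⁺ = {E}; {C}⁺ = {C} — none reach the full schema.
{C, F}⁺: F→D adds D; F→ADE adds A, E; CF→BDE adds B → {A, B, C, D, E, F}. Minimal: {F}⁺ = {A, D, E, F}; {C}⁺ = {C} — none reach the full schema.
Any other superkey contains one of these as a subset, so there are no further candidate keys.

(C, E); (C, F)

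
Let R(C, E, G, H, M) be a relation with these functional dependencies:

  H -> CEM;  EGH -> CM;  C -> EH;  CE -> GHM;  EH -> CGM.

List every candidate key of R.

{C}⁺: C→EH adds E, H; CE→GHM adds G, M → {C, E, G, H, M}.
{H}⁺: H→CEM adds C, E, M; CE→GHM adds G → {C, E, G, H, M}.
Any other superkey contains one of these as a subset, so there are no further candidate keys.

(C), (H)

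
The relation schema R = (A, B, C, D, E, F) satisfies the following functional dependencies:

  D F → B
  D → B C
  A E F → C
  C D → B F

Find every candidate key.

ADE

{A, D, E}⁺: D→BC adds B, C; CD→BF adds F → {A, B, C, D, E, F}.
No other minimal superkey exists.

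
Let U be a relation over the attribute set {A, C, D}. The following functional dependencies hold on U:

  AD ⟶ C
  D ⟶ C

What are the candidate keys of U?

Attributes A, D never appear on any right-hand side, so every candidate key must contain {A, D}.
{A, D}⁺ = {A, C, D}, which is all of the schema, so {A, D} is the only candidate key.

{A, D}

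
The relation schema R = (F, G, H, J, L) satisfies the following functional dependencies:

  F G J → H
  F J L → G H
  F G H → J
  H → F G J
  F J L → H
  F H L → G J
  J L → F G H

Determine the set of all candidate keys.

Attribute L never appears on the right-hand side of any dependency, so L must belong to every candidate key.
{L}⁺ = {L}, which is not all of the schema, so we must add further attributes.
{H, L}⁺: H→FGJ adds F, G, J → {F, G, H, J, L}.
{J, L}⁺: JL→FGH adds F, G, H → {F, G, H, J, L}.
Any other superkey contains one of these as a subset, so there are no further candidate keys.

(H, L); (J, L)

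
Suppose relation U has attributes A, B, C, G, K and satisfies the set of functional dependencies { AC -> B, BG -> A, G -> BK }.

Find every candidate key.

Attributes C, G never appear on any right-hand side, so every candidate key must contain {C, G}.
{C, G}⁺ = {A, B, C, G, K}, which is all of the schema, so {C, G} is the only candidate key.

{C, G}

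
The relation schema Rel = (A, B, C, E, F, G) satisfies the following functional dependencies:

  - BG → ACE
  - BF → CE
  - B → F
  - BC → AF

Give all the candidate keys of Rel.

(B, G)

Attributes B, G never appear on any right-hand side, so every candidate key must contain {B, G}.
{B, G}⁺ = {A, B, C, E, F, G}, which is all of the schema, so {B, G} is the only candidate key.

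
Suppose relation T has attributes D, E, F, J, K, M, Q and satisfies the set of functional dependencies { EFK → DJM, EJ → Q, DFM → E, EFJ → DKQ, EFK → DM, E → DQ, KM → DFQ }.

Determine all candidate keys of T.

{K, M}⁺: KM→DFQ adds D, F, Q; DFM→E adds E; EFK→DJM adds J → {D, E, F, J, K, M, Q}. Minimal: {M}⁺ = {M}; {K}⁺ = {K} — none reach the full schema.
{E, F, J}⁺: EJ→Q adds Q; EFJ→DKQ adds D, K; EFK→DM adds M → {D, E, F, J, K, M, Q}. Minimal: {F, J}⁺ = {F, J}; {E, J}⁺ = {D, E, J, Q}; {E, F}⁺ = {D, E, F, Q} — none reach the full schema.
{E, F, K}⁺: EFK→DJM adds D, J, M; EJ→Q adds Q → {D, E, F, J, K, M, Q}. Minimal: {F, K}⁺ = {F, K}; {E, K}⁺ = {D, E, K, Q}; {E, F}⁺ = {D, E, F, Q} — none reach the full schema.
{D, F, J, M}⁺: DFM→E adds E; EFJ→DKQ adds K, Q → {D, E, F, J, K, M, Q}. Minimal: {F, J, M}⁺ = {F, J, M}; {D, J, M}⁺ = {D, J, M}; {D, F, M}⁺ = {D, E, F, M, Q}; … — none reach the full schema.

KM, EFJ, EFK, DFJM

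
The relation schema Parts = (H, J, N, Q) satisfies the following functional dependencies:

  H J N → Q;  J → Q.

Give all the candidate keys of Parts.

(H, J, N)

Attributes H, J, N never appear on any right-hand side, so every candidate key must contain {H, J, N}.
{H, J, N}⁺ = {H, J, N, Q}, which is all of the schema, so {H, J, N} is the only candidate key.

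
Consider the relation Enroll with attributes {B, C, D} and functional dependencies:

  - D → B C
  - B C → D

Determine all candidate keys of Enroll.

{D}⁺: D→BC adds B, C → {B, C, D}.
{B, C}⁺: BC→D adds D → {B, C, D}. Minimal: {C}⁺ = {C}; {B}⁺ = {B} — none reach the full schema.

{D}, {B, C}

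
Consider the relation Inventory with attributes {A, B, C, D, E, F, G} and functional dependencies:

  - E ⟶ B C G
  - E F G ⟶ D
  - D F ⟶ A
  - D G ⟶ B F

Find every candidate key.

DE, EF

{D, E}⁺: E→BCG adds B, C, G; DG→BF adds F; DF→A adds A → {A, B, C, D, E, F, G}.
{E, F}⁺: E→BCG adds B, C, G; EFG→D adds D; DF→A adds A → {A, B, C, D, E, F, G}.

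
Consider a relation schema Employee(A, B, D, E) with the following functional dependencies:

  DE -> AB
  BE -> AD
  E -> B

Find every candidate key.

{E}

{E}⁺: E→B adds B; BE→AD adds A, D → {A, B, D, E}.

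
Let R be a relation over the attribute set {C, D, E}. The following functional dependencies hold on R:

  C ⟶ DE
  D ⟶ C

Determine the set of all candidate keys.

{C}⁺: C→DE adds D, E → {C, D, E}.
{D}⁺: D→C adds C; C→DE adds E → {C, D, E}.

(C); (D)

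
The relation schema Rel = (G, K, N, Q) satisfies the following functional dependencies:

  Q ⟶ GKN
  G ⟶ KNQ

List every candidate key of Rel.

{G}; {Q}

{G}⁺: G→KNQ adds K, N, Q → {G, K, N, Q}.
{Q}⁺: Q→GKN adds G, K, N → {G, K, N, Q}.
Any other superkey contains one of these as a subset, so there are no further candidate keys.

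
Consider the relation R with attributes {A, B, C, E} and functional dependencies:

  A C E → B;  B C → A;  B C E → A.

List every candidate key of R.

Attributes C, E never appear on any right-hand side, so every candidate key must contain {C, E}.
{C, E}⁺ = {C, E}, which is not all of the schema, so we must add further attributes.
{A, C, E}⁺: ACE→B adds B → {A, B, C, E}. Minimal: {C, E}⁺ = {C, E}; {A, E}⁺ = {A, E}; {A, C}⁺ = {A, C} — none reach the full schema.
{B, C, E}⁺: BC→A adds A → {A, B, C, E}. Minimal: {C, E}⁺ = {C, E}; {B, E}⁺ = {B, E}; {B, C}⁺ = {A, B, C} — none reach the full schema.

ACE, BCE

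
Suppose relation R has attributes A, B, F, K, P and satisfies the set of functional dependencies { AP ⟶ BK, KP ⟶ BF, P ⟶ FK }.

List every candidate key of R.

Attributes A, P never appear on any right-hand side, so every candidate key must contain {A, P}.
{A, P}⁺ = {A, B, F, K, P}, which is all of the schema, so {A, P} is the only candidate key.

{A, P}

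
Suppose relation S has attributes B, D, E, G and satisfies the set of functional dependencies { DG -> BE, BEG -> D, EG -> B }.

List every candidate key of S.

Attribute G never appears on the right-hand side of any dependency, so G must belong to every candidate key.
{G}⁺ = {G}, which is not all of the schema, so we must add further attributes.
{D, G}⁺: DG→BE adds B, E → {B, D, E, G}. Minimal: {G}⁺ = {G}; {D}⁺ = {D} — none reach the full schema.
{E, G}⁺: EG→B adds B; BEG→D adds D → {B, D, E, G}. Minimal: {G}⁺ = {G}; {E}⁺ = {E} — none reach the full schema.
Any other superkey contains one of these as a subset, so there are no further candidate keys.

DG, EG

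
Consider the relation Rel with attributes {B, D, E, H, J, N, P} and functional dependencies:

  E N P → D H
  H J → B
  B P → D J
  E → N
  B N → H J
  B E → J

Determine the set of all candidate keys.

Attributes E, P never appear on any right-hand side, so every candidate key must contain {E, P}.
{E, P}⁺ = {D, E, H, N, P}, which is not all of the schema, so we must add further attributes.
{B, E, P}⁺: BP→DJ adds D, J; E→N adds N; BN→HJ adds H → {B, D, E, H, J, N, P}. Minimal: {E, P}⁺ = {D, E, H, N, P}; {B, P}⁺ = {B, D, J, P}; {B, E}⁺ = {B, E, H, J, N} — none reach the full schema.
{E, J, P}⁺: E→N adds N; ENP→DH adds D, H; HJ→B adds B → {B, D, E, H, J, N, P}. Minimal: {J, P}⁺ = {J, P}; {E, P}⁺ = {D, E, H, N, P}; {E, J}⁺ = {E, J, N} — none reach the full schema.
Any other superkey contains one of these as a subset, so there are no further candidate keys.

{B, E, P}; {E, J, P}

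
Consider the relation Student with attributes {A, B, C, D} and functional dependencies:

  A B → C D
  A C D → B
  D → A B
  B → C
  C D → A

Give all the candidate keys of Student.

D, AB

{D}⁺: D→AB adds A, B; B→C adds C → {A, B, C, D}.
{A, B}⁺: AB→CD adds C, D → {A, B, C, D}.
Any other superkey contains one of these as a subset, so there are no further candidate keys.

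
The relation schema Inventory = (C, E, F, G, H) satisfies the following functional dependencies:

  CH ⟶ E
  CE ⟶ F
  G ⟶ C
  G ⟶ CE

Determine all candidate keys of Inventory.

Attributes G, H never appear on any right-hand side, so every candidate key must contain {G, H}.
{G, H}⁺ = {C, E, F, G, H}, which is all of the schema, so {G, H} is the only candidate key.

{G, H}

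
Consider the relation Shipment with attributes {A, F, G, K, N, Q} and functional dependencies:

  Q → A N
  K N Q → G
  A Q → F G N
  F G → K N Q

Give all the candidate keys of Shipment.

(Q), (F, G)

{Q}⁺: Q→AN adds A, N; AQ→FGN adds F, G; FG→KNQ adds K → {A, F, G, K, N, Q}.
{F, G}⁺: FG→KNQ adds K, N, Q; Q→AN adds A → {A, F, G, K, N, Q}.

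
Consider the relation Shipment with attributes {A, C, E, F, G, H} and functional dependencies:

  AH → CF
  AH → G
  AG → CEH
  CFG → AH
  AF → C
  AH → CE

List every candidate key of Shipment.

{A, G}; {A, H}; {C, F, G}

{A, G}⁺: AG→CEH adds C, E, H; AH→CF adds F → {A, C, E, F, G, H}. Minimal: {G}⁺ = {G}; {A}⁺ = {A} — none reach the full schema.
{A, H}⁺: AH→CF adds C, F; AH→G adds G; AG→CEH adds E → {A, C, E, F, G, H}. Minimal: {H}⁺ = {H}; {A}⁺ = {A} — none reach the full schema.
{C, F, G}⁺: CFG→AH adds A, H; AH→CE adds E → {A, C, E, F, G, H}. Minimal: {F, G}⁺ = {F, G}; {C, G}⁺ = {C, G}; {C, F}⁺ = {C, F} — none reach the full schema.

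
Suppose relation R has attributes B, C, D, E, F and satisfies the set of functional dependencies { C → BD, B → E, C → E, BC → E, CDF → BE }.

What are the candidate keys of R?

Attributes C, F never appear on any right-hand side, so every candidate key must contain {C, F}.
{C, F}⁺ = {B, C, D, E, F}, which is all of the schema, so {C, F} is the only candidate key.

CF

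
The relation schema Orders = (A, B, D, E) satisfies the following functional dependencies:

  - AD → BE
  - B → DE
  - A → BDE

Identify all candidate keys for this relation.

{A}

Attribute A never appears on the right-hand side of any dependency, so A must belong to every candidate key.
{A}⁺ = {A, B, D, E}, which is all of the schema, so {A} is the only candidate key.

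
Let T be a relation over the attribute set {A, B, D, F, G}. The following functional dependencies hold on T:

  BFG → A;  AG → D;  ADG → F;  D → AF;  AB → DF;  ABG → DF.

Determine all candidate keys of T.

Attributes B, G never appear on any right-hand side, so every candidate key must contain {B, G}.
{B, G}⁺ = {B, G}, which is not all of the schema, so we must add further attributes.
{A, B, G}⁺: AG→D adds D; ADG→F adds F → {A, B, D, F, G}.
{B, D, G}⁺: D→AF adds A, F → {A, B, D, F, G}.
{B, F, G}⁺: BFG→A adds A; AG→D adds D → {A, B, D, F, G}.
Any other superkey contains one of these as a subset, so there are no further candidate keys.

{A, B, G}, {B, D, G}, {B, F, G}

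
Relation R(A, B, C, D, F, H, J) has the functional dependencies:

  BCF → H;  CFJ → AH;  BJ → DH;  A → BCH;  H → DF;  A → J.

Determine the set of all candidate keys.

A; BCJ; CFJ; CHJ

{A}⁺: A→BCH adds B, C, H; H→DF adds D, F; A→J adds J → {A, B, C, D, F, H, J}.
{B, C, J}⁺: BJ→DH adds D, H; H→DF adds F; CFJ→AH adds A → {A, B, C, D, F, H, J}.
{C, F, J}⁺: CFJ→AH adds A, H; A→BCH adds B; H→DF adds D → {A, B, C, D, F, H, J}.
{C, H, J}⁺: H→DF adds D, F; CFJ→AH adds A; A→BCH adds B → {A, B, C, D, F, H, J}.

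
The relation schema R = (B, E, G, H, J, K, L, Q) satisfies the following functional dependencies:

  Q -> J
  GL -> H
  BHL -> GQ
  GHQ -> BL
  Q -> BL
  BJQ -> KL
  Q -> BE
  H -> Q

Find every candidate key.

{H}⁺: H→Q adds Q; Q→J adds J; Q→BL adds B, L; BJQ→KL adds K; Q→BE adds E; BHL→GQ adds G → {B, E, G, H, J, K, L, Q}.
{G, L}⁺: GL→H adds H; H→Q adds Q; Q→J adds J; GHQ→BL adds B; BJQ→KL adds K; Q→BE adds E → {B, E, G, H, J, K, L, Q}. Minimal: {L}⁺ = {L}; {G}⁺ = {G} — none reach the full schema.
{G, Q}⁺: Q→J adds J; Q→BL adds B, L; BJQ→KL adds K; Q→BE adds E; GL→H adds H → {B, E, G, H, J, K, L, Q}. Minimal: {Q}⁺ = {B, E, J, K, L, Q}; {G}⁺ = {G} — none reach the full schema.

H, GL, GQ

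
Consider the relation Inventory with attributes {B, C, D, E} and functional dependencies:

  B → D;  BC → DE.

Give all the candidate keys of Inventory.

Attributes B, C never appear on any right-hand side, so every candidate key must contain {B, C}.
{B, C}⁺ = {B, C, D, E}, which is all of the schema, so {B, C} is the only candidate key.

{B, C}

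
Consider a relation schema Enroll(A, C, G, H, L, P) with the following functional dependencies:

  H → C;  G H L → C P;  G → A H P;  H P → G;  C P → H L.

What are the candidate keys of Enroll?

{G}⁺: G→AHP adds A, H, P; H→C adds C; CP→HL adds L → {A, C, G, H, L, P}.
{C, P}⁺: CP→HL adds H, L; HP→G adds G; G→AHP adds A → {A, C, G, H, L, P}. Minimal: {P}⁺ = {P}; {C}⁺ = {C} — none reach the full schema.
{H, P}⁺: H→C adds C; HP→G adds G; CP→HL adds L; G→AHP adds A → {A, C, G, H, L, P}. Minimal: {P}⁺ = {P}; {H}⁺ = {C, H} — none reach the full schema.

{G}; {C, P}; {H, P}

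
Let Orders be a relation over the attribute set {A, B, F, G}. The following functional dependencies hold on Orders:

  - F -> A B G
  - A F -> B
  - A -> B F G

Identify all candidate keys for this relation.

{A}, {F}

{A}⁺: A→BFG adds B, F, G → {A, B, F, G}.
{F}⁺: F→ABG adds A, B, G → {A, B, F, G}.
Any other superkey contains one of these as a subset, so there are no further candidate keys.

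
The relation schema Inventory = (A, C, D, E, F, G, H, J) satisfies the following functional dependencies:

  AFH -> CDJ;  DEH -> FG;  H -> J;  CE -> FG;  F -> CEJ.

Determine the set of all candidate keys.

{A, F, H}⁺: AFH→CDJ adds C, D, J; F→CEJ adds E; DEH→FG adds G → {A, C, D, E, F, G, H, J}. Minimal: {F, H}⁺ = {C, E, F, G, H, J}; {A, H}⁺ = {A, H, J}; {A, F}⁺ = {A, C, E, F, G, J} — none reach the full schema.
{A, C, E, H}⁺: H→J adds J; CE→FG adds F, G; AFH→CDJ adds D → {A, C, D, E, F, G, H, J}. Minimal: {C, E, H}⁺ = {C, E, F, G, H, J}; {A, E, H}⁺ = {A, E, H, J}; {A, C, H}⁺ = {A, C, H, J}; … — none reach the full schema.
{A, D, E, H}⁺: DEH→FG adds F, G; H→J adds J; F→CEJ adds C → {A, C, D, E, F, G, H, J}. Minimal: {D, E, H}⁺ = {C, D, E, F, G, H, J}; {A, E, H}⁺ = {A, E, H, J}; {A, D, H}⁺ = {A, D, H, J}; … — none reach the full schema.
Any other superkey contains one of these as a subset, so there are no further candidate keys.

(A, F, H), (A, C, E, H), (A, D, E, H)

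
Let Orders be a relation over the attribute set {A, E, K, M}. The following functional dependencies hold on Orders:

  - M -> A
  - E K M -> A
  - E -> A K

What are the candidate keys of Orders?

{E, M}

{E, M}⁺: M→A adds A; E→AK adds K → {A, E, K, M}. Minimal: {M}⁺ = {A, M}; {E}⁺ = {A, E, K} — none reach the full schema.
No other minimal superkey exists.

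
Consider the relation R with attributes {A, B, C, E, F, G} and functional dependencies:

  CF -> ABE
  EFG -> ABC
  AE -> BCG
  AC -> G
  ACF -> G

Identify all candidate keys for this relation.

{C, F}; {A, E, F}; {E, F, G}

{C, F}⁺: CF→ABE adds A, B, E; AE→BCG adds G → {A, B, C, E, F, G}. Minimal: {F}⁺ = {F}; {C}⁺ = {C} — none reach the full schema.
{A, E, F}⁺: AE→BCG adds B, C, G → {A, B, C, E, F, G}. Minimal: {E, F}⁺ = {E, F}; {A, F}⁺ = {A, F}; {A, E}⁺ = {A, B, C, E, G} — none reach the full schema.
{E, F, G}⁺: EFG→ABC adds A, B, C → {A, B, C, E, F, G}. Minimal: {F, G}⁺ = {F, G}; {E, G}⁺ = {E, G}; {E, F}⁺ = {E, F} — none reach the full schema.
Any other superkey contains one of these as a subset, so there are no further candidate keys.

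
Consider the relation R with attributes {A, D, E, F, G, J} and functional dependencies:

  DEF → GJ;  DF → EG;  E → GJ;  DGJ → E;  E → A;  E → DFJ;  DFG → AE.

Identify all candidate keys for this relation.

{E}⁺: E→GJ adds G, J; E→A adds A; E→DFJ adds D, F → {A, D, E, F, G, J}.
{D, F}⁺: DF→EG adds E, G; E→GJ adds J; E→A adds A → {A, D, E, F, G, J}. Minimal: {F}⁺ = {F}; {D}⁺ = {D} — none reach the full schema.
{D, G, J}⁺: DGJ→E adds E; E→A adds A; E→DFJ adds F → {A, D, E, F, G, J}. Minimal: {G, J}⁺ = {G, J}; {D, J}⁺ = {D, J}; {D, G}⁺ = {D, G} — none reach the full schema.
Any other superkey contains one of these as a subset, so there are no further candidate keys.

E, DF, DGJ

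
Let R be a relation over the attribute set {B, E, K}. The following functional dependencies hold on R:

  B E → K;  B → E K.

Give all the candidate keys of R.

Attribute B never appears on the right-hand side of any dependency, so B must belong to every candidate key.
{B}⁺ = {B, E, K}, which is all of the schema, so {B} is the only candidate key.

{B}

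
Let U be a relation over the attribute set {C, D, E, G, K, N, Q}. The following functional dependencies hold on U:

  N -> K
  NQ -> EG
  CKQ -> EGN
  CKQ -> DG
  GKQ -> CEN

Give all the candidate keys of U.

{N, Q}; {C, K, Q}; {G, K, Q}

Attribute Q never appears on the right-hand side of any dependency, so Q must belong to every candidate key.
{Q}⁺ = {Q}, which is not all of the schema, so we must add further attributes.
{N, Q}⁺: N→K adds K; NQ→EG adds E, G; GKQ→CEN adds C; CKQ→DG adds D → {C, D, E, G, K, N, Q}.
{C, K, Q}⁺: CKQ→EGN adds E, G, N; CKQ→DG adds D → {C, D, E, G, K, N, Q}.
{G, K, Q}⁺: GKQ→CEN adds C, E, N; CKQ→DG adds D → {C, D, E, G, K, N, Q}.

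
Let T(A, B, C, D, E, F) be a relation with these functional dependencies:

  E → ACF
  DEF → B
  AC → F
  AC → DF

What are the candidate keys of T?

E

{E}⁺: E→ACF adds A, C, F; AC→DF adds D; DEF→B adds B → {A, B, C, D, E, F}.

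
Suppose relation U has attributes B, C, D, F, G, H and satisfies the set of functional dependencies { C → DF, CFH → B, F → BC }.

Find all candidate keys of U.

{C, G, H}⁺: C→DF adds D, F; CFH→B adds B → {B, C, D, F, G, H}.
{F, G, H}⁺: F→BC adds B, C; C→DF adds D → {B, C, D, F, G, H}.
Any other superkey contains one of these as a subset, so there are no further candidate keys.

{C, G, H}, {F, G, H}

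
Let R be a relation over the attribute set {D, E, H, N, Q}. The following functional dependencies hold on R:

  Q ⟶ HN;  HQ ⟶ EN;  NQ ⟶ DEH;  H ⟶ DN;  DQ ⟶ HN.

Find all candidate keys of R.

{Q}

Attribute Q never appears on the right-hand side of any dependency, so Q must belong to every candidate key.
{Q}⁺ = {D, E, H, N, Q}, which is all of the schema, so {Q} is the only candidate key.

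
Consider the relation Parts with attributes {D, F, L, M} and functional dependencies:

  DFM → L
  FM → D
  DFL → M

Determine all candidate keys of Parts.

{F, M}; {D, F, L}

Attribute F never appears on the right-hand side of any dependency, so F must belong to every candidate key.
{F}⁺ = {F}, which is not all of the schema, so we must add further attributes.
{F, M}⁺: FM→D adds D; DFM→L adds L → {D, F, L, M}.
{D, F, L}⁺: DFL→M adds M → {D, F, L, M}.
Any other superkey contains one of these as a subset, so there are no further candidate keys.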